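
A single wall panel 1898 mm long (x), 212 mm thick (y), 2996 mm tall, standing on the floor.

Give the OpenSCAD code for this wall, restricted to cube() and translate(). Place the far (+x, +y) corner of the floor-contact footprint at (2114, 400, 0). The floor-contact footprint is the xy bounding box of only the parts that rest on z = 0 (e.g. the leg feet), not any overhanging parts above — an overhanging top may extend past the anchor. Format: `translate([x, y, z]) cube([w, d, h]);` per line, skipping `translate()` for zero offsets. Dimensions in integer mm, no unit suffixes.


translate([216, 188, 0]) cube([1898, 212, 2996]);


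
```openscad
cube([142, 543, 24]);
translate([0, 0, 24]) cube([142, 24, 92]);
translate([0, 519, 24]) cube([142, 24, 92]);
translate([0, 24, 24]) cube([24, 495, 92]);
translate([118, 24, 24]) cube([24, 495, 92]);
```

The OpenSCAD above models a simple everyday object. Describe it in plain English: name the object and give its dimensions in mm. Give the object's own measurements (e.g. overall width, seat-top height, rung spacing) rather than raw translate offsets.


An open-topped rectangular box: outside dimensions 142×543×116 mm, with a uniform wall and base thickness of 24 mm. The base is a full 142×543 slab on the floor; four walls sit on top of the base. The front and back walls (the −y and +y sides) span the full width; the two side walls fit between them.


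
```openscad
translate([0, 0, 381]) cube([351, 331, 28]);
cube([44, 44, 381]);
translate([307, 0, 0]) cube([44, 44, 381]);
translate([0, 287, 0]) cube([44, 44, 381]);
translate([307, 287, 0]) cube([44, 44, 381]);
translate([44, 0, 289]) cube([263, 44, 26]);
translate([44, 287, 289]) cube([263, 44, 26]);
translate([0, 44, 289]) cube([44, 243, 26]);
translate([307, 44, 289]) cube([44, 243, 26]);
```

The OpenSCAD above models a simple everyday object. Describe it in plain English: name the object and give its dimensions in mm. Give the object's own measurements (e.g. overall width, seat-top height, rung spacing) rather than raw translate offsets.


A four-legged stool. The seat is a 351×331×28 mm slab whose top surface is at z = 409 mm; four square legs, each 44×44 mm in cross-section, run from the floor (z = 0) to the underside of the seat, each flush with a corner of the seat. Four stretchers, 44 mm wide and 26 mm tall, connect adjacent legs with their undersides at z = 289 mm, each running between the inner faces of the legs it joins and aligned with the legs' outer faces on the other axis.


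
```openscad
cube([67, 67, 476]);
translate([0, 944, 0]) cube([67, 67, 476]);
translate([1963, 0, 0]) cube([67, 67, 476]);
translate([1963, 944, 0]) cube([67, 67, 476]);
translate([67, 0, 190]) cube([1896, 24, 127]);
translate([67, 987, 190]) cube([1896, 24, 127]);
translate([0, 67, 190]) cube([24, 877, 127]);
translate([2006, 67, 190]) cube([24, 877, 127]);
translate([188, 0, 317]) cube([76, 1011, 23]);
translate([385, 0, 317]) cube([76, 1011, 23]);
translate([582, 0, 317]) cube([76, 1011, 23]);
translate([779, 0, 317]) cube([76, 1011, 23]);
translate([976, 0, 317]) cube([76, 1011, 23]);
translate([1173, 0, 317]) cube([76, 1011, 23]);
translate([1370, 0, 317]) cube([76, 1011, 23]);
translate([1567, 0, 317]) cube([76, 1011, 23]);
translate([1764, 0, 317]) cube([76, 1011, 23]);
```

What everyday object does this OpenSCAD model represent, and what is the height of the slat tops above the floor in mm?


A bed frame. The slat-top height is 340 mm.

Four posts, four rails, and a row of slats — a bed frame. Slats sit on the rails at z = 190 + 127 = 317; with slat thickness 23, the top is 340 mm.


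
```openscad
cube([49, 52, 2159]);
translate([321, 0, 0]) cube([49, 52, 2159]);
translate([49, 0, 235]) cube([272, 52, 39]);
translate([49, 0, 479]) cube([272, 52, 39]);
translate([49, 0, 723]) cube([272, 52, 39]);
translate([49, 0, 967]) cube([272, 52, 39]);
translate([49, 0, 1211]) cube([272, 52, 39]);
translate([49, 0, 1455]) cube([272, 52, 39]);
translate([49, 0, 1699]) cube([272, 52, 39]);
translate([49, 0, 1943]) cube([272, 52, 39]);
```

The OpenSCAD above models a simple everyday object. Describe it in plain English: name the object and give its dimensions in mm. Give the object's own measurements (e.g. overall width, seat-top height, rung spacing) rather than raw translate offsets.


A straight ladder. Two 49×52 mm vertical rails, 2159 mm tall, stand 370 mm apart (outside-to-outside) with their front faces coplanar on the −y side. 8 rungs, each 52 mm deep and 39 mm tall, span between the inner faces of the rails, front faces flush with the rails. The lowest rung's underside is at z = 235 mm and rungs are spaced 244 mm apart (underside to underside).


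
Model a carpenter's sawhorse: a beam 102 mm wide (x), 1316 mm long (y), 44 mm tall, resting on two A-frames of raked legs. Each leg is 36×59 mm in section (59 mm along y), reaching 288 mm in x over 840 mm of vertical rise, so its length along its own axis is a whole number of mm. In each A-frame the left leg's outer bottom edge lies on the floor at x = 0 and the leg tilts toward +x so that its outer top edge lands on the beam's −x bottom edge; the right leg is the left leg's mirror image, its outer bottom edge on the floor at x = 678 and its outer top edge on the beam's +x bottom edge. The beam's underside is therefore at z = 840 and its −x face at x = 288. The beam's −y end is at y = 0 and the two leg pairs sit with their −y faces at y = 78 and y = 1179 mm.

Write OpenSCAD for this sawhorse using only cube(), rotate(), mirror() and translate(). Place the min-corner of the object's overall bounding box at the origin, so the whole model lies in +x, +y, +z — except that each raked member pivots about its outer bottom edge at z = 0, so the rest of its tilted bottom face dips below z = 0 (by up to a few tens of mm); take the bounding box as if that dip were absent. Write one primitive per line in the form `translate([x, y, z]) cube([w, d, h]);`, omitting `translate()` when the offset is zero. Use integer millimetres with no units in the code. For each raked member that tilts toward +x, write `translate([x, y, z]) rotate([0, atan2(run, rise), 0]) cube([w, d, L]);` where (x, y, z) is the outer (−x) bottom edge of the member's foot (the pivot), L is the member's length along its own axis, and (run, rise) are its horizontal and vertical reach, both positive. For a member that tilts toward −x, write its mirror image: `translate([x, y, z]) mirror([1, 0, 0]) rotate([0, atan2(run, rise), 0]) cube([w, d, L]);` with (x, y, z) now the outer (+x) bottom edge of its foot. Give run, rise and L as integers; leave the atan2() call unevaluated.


translate([288, 0, 840]) cube([102, 1316, 44]);
translate([0, 78, 0]) rotate([0, atan2(288, 840), 0]) cube([36, 59, 888]);
translate([678, 78, 0]) mirror([1, 0, 0]) rotate([0, atan2(288, 840), 0]) cube([36, 59, 888]);
translate([0, 1179, 0]) rotate([0, atan2(288, 840), 0]) cube([36, 59, 888]);
translate([678, 1179, 0]) mirror([1, 0, 0]) rotate([0, atan2(288, 840), 0]) cube([36, 59, 888]);


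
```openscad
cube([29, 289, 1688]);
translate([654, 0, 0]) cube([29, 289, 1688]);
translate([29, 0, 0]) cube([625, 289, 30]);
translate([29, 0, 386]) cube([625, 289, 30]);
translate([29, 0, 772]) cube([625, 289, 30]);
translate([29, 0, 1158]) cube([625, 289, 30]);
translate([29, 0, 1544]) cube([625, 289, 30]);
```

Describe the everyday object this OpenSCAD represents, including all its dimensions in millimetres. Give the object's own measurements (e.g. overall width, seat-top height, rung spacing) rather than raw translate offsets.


An open bookshelf. Two side panels, each 29 mm thick, 289 mm deep and 1688 mm tall, stand 683 mm apart (outside-to-outside). Between them sit 5 shelves, each 30 mm thick and 289 mm deep, spanning the full gap between the sides. The bottom shelf rests on the floor (its underside at z = 0) and the clear gap between one shelf's top and the next shelf's underside is 356 mm.


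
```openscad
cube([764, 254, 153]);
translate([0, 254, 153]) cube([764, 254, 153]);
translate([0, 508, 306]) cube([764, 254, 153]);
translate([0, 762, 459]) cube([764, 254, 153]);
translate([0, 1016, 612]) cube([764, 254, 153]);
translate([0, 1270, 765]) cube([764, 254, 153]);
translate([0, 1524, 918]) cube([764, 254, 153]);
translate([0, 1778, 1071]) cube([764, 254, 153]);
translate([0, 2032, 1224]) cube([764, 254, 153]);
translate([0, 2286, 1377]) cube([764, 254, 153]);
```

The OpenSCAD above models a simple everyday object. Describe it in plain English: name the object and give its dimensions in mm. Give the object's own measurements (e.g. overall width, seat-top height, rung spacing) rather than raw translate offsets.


A straight staircase of 10 solid steps. Each step is 764 mm wide (x), 254 mm deep (y, the going) and 153 mm tall (the rise). The first step rests on the floor; each subsequent step sits one going further in +y and one rise higher in +z, directly behind and above the previous step with no overlap.


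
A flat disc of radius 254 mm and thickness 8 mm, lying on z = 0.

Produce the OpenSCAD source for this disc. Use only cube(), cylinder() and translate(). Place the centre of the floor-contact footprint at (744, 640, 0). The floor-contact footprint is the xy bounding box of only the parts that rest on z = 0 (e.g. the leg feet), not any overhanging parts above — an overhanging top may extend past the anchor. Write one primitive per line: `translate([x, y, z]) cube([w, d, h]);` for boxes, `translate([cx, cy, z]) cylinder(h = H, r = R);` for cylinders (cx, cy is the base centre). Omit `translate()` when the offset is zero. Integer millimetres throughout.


translate([744, 640, 0]) cylinder(h = 8, r = 254);


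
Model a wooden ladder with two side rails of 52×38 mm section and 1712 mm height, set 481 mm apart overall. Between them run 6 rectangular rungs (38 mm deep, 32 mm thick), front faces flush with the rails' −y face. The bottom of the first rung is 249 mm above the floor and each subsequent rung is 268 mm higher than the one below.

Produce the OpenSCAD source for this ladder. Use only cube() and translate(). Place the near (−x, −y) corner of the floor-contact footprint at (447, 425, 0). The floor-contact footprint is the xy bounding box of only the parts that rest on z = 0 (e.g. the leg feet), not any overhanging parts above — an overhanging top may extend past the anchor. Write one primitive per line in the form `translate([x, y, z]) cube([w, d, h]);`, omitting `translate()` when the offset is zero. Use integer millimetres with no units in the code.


// rung span = 481 - 2*52 = 377
// rung[k] z = 249 + k*268
translate([447, 425, 0]) cube([52, 38, 1712]);
translate([876, 425, 0]) cube([52, 38, 1712]);
translate([499, 425, 249]) cube([377, 38, 32]);
translate([499, 425, 517]) cube([377, 38, 32]);
translate([499, 425, 785]) cube([377, 38, 32]);
translate([499, 425, 1053]) cube([377, 38, 32]);
translate([499, 425, 1321]) cube([377, 38, 32]);
translate([499, 425, 1589]) cube([377, 38, 32]);


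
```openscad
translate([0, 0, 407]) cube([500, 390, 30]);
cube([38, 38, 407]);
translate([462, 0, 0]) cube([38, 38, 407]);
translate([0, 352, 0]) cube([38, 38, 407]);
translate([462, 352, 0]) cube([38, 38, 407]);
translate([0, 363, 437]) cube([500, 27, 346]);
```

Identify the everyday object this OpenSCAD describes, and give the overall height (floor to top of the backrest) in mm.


A chair. The overall height is 783 mm.

A slab on four corner posts with a tall panel at the back — a chair. The seat slab sits at z = 407 with thickness 30, and the 346 mm backrest starts at the seat top, so the overall height is 407 + 30 + 346 = 783 mm.


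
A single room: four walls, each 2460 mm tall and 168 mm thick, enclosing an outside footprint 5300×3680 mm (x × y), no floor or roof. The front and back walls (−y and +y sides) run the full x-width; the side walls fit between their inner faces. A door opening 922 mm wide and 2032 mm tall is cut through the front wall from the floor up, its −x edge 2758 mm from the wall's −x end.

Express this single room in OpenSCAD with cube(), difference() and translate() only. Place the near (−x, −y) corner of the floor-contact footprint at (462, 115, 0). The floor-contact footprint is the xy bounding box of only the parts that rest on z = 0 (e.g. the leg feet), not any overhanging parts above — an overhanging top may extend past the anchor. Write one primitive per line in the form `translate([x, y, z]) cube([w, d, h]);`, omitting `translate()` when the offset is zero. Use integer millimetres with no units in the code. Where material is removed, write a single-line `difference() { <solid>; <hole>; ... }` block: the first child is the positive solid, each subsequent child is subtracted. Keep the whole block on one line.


difference() { translate([462, 115, 0]) cube([5300, 168, 2460]); translate([3220, 115, 0]) cube([922, 168, 2032]); }
translate([462, 3627, 0]) cube([5300, 168, 2460]);
translate([462, 283, 0]) cube([168, 3344, 2460]);
translate([5594, 283, 0]) cube([168, 3344, 2460]);


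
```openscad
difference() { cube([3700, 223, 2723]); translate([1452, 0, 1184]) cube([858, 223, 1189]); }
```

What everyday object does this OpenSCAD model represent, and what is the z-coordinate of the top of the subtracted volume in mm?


A wall with a window opening. The window head height is 2373 mm.

A wall with a rectangular opening subtracted — a window. Sill at z = 1184, opening 1189 mm tall, so the head is at 1184 + 1189 = 2373 mm.


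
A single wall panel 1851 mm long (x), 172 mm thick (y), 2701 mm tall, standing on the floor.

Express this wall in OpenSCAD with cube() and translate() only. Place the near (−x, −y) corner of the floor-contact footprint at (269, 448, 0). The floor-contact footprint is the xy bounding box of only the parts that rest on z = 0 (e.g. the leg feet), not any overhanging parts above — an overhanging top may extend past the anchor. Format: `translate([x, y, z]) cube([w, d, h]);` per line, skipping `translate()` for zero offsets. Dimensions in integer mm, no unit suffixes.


translate([269, 448, 0]) cube([1851, 172, 2701]);


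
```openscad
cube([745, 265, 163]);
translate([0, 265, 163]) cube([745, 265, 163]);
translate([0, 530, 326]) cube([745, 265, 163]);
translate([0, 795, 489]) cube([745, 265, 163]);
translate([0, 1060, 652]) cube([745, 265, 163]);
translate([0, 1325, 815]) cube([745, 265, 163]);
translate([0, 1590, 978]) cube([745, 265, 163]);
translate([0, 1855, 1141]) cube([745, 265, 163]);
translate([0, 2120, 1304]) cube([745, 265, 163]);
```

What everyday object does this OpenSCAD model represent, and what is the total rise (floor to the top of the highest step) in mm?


A staircase. The total rise is 1467 mm.

9 identical blocks, each offset up and back from the previous — a staircase. Each step is 163 mm tall and there are 9 of them, so the total rise is 9 × 163 = 1467 mm.


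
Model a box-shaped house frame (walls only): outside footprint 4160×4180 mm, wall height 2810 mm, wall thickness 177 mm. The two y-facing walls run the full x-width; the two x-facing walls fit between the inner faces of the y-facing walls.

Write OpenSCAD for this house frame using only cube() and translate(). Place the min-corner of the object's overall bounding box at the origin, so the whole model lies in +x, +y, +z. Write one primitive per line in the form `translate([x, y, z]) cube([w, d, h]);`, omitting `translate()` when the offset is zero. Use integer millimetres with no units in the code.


cube([4160, 177, 2810]);
translate([0, 4003, 0]) cube([4160, 177, 2810]);
translate([0, 177, 0]) cube([177, 3826, 2810]);
translate([3983, 177, 0]) cube([177, 3826, 2810]);


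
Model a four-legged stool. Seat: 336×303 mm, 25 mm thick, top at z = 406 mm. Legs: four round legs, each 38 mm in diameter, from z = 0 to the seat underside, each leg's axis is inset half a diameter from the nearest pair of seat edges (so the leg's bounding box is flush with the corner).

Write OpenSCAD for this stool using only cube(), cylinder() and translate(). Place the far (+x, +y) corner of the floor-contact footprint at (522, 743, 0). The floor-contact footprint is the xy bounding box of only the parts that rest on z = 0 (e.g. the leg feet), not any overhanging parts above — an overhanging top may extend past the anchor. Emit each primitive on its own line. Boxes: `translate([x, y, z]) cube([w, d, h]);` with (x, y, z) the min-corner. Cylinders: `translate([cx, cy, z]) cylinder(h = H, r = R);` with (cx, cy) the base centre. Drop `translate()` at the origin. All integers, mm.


translate([186, 440, 381]) cube([336, 303, 25]);
translate([205, 459, 0]) cylinder(h = 381, r = 19);
translate([503, 459, 0]) cylinder(h = 381, r = 19);
translate([205, 724, 0]) cylinder(h = 381, r = 19);
translate([503, 724, 0]) cylinder(h = 381, r = 19);


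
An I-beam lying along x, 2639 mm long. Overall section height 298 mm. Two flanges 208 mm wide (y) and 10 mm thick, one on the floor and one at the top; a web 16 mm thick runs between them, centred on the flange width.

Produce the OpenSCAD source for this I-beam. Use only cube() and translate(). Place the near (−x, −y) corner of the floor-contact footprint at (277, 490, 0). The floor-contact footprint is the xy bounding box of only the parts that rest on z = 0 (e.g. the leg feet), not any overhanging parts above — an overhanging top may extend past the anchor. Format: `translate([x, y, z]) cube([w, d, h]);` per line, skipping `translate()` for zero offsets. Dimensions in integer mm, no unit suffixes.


translate([277, 490, 0]) cube([2639, 208, 10]);
translate([277, 586, 10]) cube([2639, 16, 278]);
translate([277, 490, 288]) cube([2639, 208, 10]);


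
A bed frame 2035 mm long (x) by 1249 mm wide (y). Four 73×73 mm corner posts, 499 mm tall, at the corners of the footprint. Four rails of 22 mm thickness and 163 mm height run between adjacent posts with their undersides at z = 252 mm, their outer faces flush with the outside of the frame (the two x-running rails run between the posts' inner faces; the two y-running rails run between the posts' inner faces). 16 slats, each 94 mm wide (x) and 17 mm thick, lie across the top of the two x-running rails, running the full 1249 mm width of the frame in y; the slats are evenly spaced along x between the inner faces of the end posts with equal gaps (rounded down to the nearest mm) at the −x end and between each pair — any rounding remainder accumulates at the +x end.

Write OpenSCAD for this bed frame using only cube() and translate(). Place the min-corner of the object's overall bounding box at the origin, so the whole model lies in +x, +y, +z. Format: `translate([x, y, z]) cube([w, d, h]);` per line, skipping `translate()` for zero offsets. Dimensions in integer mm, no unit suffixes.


// slat z = rail_z + rail_h = 252 + 163 = 415
// slat gap = ⌊(1889 − 16·94) / 17⌋ = 22
cube([73, 73, 499]);
translate([0, 1176, 0]) cube([73, 73, 499]);
translate([1962, 0, 0]) cube([73, 73, 499]);
translate([1962, 1176, 0]) cube([73, 73, 499]);
translate([73, 0, 252]) cube([1889, 22, 163]);
translate([73, 1227, 252]) cube([1889, 22, 163]);
translate([0, 73, 252]) cube([22, 1103, 163]);
translate([2013, 73, 252]) cube([22, 1103, 163]);
translate([95, 0, 415]) cube([94, 1249, 17]);
translate([211, 0, 415]) cube([94, 1249, 17]);
translate([327, 0, 415]) cube([94, 1249, 17]);
translate([443, 0, 415]) cube([94, 1249, 17]);
translate([559, 0, 415]) cube([94, 1249, 17]);
translate([675, 0, 415]) cube([94, 1249, 17]);
translate([791, 0, 415]) cube([94, 1249, 17]);
translate([907, 0, 415]) cube([94, 1249, 17]);
translate([1023, 0, 415]) cube([94, 1249, 17]);
translate([1139, 0, 415]) cube([94, 1249, 17]);
translate([1255, 0, 415]) cube([94, 1249, 17]);
translate([1371, 0, 415]) cube([94, 1249, 17]);
translate([1487, 0, 415]) cube([94, 1249, 17]);
translate([1603, 0, 415]) cube([94, 1249, 17]);
translate([1719, 0, 415]) cube([94, 1249, 17]);
translate([1835, 0, 415]) cube([94, 1249, 17]);


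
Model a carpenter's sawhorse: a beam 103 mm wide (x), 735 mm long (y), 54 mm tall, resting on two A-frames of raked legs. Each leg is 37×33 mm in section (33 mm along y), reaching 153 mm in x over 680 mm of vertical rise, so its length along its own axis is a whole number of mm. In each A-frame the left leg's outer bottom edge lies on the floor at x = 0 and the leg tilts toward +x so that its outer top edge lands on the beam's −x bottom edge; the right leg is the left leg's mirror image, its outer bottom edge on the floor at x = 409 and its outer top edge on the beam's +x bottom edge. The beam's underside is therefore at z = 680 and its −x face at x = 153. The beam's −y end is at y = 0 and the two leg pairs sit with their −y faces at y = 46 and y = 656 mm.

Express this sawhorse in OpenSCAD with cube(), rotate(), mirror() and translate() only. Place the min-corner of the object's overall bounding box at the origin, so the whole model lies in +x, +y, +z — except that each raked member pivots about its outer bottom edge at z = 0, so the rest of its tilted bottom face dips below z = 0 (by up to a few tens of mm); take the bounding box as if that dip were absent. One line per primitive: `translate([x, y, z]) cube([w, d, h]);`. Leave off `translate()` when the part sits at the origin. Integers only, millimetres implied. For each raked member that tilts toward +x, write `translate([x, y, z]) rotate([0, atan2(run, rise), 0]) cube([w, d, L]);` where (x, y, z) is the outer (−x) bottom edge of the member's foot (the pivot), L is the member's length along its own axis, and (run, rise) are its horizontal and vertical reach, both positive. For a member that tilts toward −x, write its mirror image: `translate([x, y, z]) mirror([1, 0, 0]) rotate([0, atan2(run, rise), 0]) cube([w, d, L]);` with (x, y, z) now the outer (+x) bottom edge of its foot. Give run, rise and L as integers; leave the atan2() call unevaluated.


translate([153, 0, 680]) cube([103, 735, 54]);
translate([0, 46, 0]) rotate([0, atan2(153, 680), 0]) cube([37, 33, 697]);
translate([409, 46, 0]) mirror([1, 0, 0]) rotate([0, atan2(153, 680), 0]) cube([37, 33, 697]);
translate([0, 656, 0]) rotate([0, atan2(153, 680), 0]) cube([37, 33, 697]);
translate([409, 656, 0]) mirror([1, 0, 0]) rotate([0, atan2(153, 680), 0]) cube([37, 33, 697]);


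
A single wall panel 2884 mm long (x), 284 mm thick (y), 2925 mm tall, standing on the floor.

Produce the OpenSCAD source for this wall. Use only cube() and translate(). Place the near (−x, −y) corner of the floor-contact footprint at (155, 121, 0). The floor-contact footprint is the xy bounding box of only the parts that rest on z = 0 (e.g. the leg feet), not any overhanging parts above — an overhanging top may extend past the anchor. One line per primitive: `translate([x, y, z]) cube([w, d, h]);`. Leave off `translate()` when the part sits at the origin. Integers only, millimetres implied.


translate([155, 121, 0]) cube([2884, 284, 2925]);


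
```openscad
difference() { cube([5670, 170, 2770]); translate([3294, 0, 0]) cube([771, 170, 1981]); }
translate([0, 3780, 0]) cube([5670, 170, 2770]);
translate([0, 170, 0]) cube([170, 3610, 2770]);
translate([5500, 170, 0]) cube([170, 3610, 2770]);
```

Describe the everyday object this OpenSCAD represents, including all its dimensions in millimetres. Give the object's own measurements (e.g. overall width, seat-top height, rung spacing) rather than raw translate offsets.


A single room: four walls, each 2770 mm tall and 170 mm thick, enclosing an outside footprint 5670×3950 mm (x × y), no floor or roof. The front and back walls (−y and +y sides) run the full x-width; the side walls fit between their inner faces. A door opening 771 mm wide and 1981 mm tall is cut through the front wall from the floor up, its −x edge 3294 mm from the wall's −x end.


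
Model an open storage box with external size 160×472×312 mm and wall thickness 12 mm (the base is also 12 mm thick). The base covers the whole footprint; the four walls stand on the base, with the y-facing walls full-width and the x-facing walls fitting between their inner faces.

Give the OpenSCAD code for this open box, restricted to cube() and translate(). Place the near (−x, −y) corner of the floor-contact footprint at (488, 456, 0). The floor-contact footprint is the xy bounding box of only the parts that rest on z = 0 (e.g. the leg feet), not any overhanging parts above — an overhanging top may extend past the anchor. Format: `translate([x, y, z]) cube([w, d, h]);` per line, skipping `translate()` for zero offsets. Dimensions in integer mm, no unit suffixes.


translate([488, 456, 0]) cube([160, 472, 12]);
translate([488, 456, 12]) cube([160, 12, 300]);
translate([488, 916, 12]) cube([160, 12, 300]);
translate([488, 468, 12]) cube([12, 448, 300]);
translate([636, 468, 12]) cube([12, 448, 300]);


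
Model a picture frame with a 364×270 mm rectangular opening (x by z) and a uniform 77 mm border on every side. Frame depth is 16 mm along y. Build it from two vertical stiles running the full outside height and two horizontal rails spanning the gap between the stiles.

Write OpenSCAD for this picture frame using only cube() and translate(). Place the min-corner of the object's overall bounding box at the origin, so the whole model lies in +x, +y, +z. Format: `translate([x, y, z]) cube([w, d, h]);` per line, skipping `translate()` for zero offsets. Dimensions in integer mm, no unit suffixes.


cube([77, 16, 424]);
translate([441, 0, 0]) cube([77, 16, 424]);
translate([77, 0, 0]) cube([364, 16, 77]);
translate([77, 0, 347]) cube([364, 16, 77]);


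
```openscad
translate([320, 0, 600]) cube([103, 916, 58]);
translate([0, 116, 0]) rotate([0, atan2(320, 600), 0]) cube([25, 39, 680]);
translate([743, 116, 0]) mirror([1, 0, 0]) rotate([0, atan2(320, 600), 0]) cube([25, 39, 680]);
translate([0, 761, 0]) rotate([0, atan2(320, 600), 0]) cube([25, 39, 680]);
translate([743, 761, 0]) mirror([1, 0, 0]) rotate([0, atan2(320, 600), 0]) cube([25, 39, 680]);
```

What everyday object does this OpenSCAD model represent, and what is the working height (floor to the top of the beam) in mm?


A sawhorse. The overall height is 658 mm.

A beam across two mirrored pairs of raked legs — a sawhorse. The beam's underside is at z = 600 (matching the legs' vertical rise in atan2(320, 600)) and the beam is 58 mm tall, so its top is at 600 + 58 = 658 mm. The raked legs top out at the beam's underside, so that is the highest point.


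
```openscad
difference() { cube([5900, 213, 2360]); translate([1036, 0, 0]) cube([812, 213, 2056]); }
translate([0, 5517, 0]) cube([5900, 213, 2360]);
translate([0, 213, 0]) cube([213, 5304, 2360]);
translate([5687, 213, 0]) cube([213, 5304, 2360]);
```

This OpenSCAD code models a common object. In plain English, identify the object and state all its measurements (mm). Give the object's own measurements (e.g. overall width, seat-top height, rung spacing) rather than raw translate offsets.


A single room: four walls, each 2360 mm tall and 213 mm thick, enclosing an outside footprint 5900×5730 mm (x × y), no floor or roof. The front and back walls (−y and +y sides) run the full x-width; the side walls fit between their inner faces. A door opening 812 mm wide and 2056 mm tall is cut through the front wall from the floor up, its −x edge 1036 mm from the wall's −x end.


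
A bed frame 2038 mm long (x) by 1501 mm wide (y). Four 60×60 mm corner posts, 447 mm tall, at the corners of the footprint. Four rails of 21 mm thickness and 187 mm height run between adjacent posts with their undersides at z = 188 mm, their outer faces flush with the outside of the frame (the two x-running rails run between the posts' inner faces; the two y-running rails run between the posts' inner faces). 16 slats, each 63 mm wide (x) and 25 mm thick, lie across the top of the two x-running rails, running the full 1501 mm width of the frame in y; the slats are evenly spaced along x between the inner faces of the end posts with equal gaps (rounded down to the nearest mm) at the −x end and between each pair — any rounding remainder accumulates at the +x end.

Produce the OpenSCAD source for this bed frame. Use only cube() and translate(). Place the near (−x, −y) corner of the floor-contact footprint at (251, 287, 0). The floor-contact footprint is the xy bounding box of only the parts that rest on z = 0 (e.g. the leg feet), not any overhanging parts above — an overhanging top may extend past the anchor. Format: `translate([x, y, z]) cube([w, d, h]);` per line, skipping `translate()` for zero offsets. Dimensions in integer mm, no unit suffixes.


// slat z = rail_z + rail_h = 188 + 187 = 375
// slat gap = ⌊(1918 − 16·63) / 17⌋ = 53
translate([251, 287, 0]) cube([60, 60, 447]);
translate([251, 1728, 0]) cube([60, 60, 447]);
translate([2229, 287, 0]) cube([60, 60, 447]);
translate([2229, 1728, 0]) cube([60, 60, 447]);
translate([311, 287, 188]) cube([1918, 21, 187]);
translate([311, 1767, 188]) cube([1918, 21, 187]);
translate([251, 347, 188]) cube([21, 1381, 187]);
translate([2268, 347, 188]) cube([21, 1381, 187]);
translate([364, 287, 375]) cube([63, 1501, 25]);
translate([480, 287, 375]) cube([63, 1501, 25]);
translate([596, 287, 375]) cube([63, 1501, 25]);
translate([712, 287, 375]) cube([63, 1501, 25]);
translate([828, 287, 375]) cube([63, 1501, 25]);
translate([944, 287, 375]) cube([63, 1501, 25]);
translate([1060, 287, 375]) cube([63, 1501, 25]);
translate([1176, 287, 375]) cube([63, 1501, 25]);
translate([1292, 287, 375]) cube([63, 1501, 25]);
translate([1408, 287, 375]) cube([63, 1501, 25]);
translate([1524, 287, 375]) cube([63, 1501, 25]);
translate([1640, 287, 375]) cube([63, 1501, 25]);
translate([1756, 287, 375]) cube([63, 1501, 25]);
translate([1872, 287, 375]) cube([63, 1501, 25]);
translate([1988, 287, 375]) cube([63, 1501, 25]);
translate([2104, 287, 375]) cube([63, 1501, 25]);


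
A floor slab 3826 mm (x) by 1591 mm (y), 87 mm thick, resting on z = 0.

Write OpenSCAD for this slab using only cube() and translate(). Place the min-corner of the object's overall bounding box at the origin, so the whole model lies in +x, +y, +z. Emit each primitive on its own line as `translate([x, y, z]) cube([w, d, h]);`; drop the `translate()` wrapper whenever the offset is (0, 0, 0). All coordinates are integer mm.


cube([3826, 1591, 87]);


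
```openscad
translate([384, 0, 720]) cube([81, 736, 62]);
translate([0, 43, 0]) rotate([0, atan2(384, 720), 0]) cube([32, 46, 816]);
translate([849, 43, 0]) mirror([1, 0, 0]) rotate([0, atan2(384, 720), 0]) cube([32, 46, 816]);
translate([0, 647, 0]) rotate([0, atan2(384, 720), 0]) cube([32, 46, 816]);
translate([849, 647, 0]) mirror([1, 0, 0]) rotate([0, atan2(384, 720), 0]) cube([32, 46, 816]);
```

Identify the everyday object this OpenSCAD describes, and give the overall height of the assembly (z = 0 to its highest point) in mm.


A sawhorse. The overall height is 782 mm.

A beam across two mirrored pairs of raked legs — a sawhorse. The beam's underside is at z = 720 (matching the legs' vertical rise in atan2(384, 720)) and the beam is 62 mm tall, so its top is at 720 + 62 = 782 mm. The raked legs top out at the beam's underside, so that is the highest point.


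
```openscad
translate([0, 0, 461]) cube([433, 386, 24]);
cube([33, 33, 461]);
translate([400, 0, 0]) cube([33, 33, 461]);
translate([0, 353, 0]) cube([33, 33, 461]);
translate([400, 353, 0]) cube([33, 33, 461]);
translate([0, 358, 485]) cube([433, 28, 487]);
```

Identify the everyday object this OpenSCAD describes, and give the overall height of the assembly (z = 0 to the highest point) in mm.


A chair. The overall height is 972 mm.

A slab on four corner posts with a tall panel at the back — a chair. The seat slab sits at z = 461 with thickness 24, and the 487 mm backrest starts at the seat top, so the overall height is 461 + 24 + 487 = 972 mm.


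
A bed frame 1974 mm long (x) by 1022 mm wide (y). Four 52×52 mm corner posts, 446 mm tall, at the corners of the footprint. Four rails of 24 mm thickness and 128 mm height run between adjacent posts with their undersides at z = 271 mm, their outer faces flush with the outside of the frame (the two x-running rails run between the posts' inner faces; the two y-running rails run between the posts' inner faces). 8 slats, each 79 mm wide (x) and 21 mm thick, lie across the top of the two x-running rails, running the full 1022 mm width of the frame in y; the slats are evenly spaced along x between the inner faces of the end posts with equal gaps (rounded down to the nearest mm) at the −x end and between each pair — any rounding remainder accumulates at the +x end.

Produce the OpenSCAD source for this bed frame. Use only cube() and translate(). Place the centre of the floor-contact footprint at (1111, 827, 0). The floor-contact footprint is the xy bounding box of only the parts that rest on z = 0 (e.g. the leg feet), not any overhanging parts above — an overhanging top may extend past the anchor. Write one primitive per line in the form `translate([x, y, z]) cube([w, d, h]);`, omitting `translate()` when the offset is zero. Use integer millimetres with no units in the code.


translate([124, 316, 0]) cube([52, 52, 446]);
translate([124, 1286, 0]) cube([52, 52, 446]);
translate([2046, 316, 0]) cube([52, 52, 446]);
translate([2046, 1286, 0]) cube([52, 52, 446]);
translate([176, 316, 271]) cube([1870, 24, 128]);
translate([176, 1314, 271]) cube([1870, 24, 128]);
translate([124, 368, 271]) cube([24, 918, 128]);
translate([2074, 368, 271]) cube([24, 918, 128]);
translate([313, 316, 399]) cube([79, 1022, 21]);
translate([529, 316, 399]) cube([79, 1022, 21]);
translate([745, 316, 399]) cube([79, 1022, 21]);
translate([961, 316, 399]) cube([79, 1022, 21]);
translate([1177, 316, 399]) cube([79, 1022, 21]);
translate([1393, 316, 399]) cube([79, 1022, 21]);
translate([1609, 316, 399]) cube([79, 1022, 21]);
translate([1825, 316, 399]) cube([79, 1022, 21]);


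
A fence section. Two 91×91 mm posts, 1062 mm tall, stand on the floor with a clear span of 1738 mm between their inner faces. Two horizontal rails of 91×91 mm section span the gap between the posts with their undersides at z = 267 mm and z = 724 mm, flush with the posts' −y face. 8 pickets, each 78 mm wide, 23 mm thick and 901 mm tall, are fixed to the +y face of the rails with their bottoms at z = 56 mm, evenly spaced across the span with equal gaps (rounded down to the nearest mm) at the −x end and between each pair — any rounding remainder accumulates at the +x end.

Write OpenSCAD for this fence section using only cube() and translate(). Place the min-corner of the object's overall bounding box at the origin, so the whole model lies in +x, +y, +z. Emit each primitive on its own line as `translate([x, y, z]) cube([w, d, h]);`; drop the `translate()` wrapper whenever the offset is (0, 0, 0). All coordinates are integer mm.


cube([91, 91, 1062]);
translate([1829, 0, 0]) cube([91, 91, 1062]);
translate([91, 0, 267]) cube([1738, 91, 91]);
translate([91, 0, 724]) cube([1738, 91, 91]);
translate([214, 91, 56]) cube([78, 23, 901]);
translate([415, 91, 56]) cube([78, 23, 901]);
translate([616, 91, 56]) cube([78, 23, 901]);
translate([817, 91, 56]) cube([78, 23, 901]);
translate([1018, 91, 56]) cube([78, 23, 901]);
translate([1219, 91, 56]) cube([78, 23, 901]);
translate([1420, 91, 56]) cube([78, 23, 901]);
translate([1621, 91, 56]) cube([78, 23, 901]);


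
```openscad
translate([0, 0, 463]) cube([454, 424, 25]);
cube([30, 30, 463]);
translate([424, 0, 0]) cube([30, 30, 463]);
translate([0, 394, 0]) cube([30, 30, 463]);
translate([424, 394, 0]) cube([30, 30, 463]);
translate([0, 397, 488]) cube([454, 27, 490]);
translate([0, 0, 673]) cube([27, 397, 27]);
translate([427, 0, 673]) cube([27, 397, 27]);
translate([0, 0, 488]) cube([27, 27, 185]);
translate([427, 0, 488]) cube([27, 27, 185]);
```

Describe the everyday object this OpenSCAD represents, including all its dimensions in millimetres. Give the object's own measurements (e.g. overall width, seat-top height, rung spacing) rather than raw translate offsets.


A chair. The seat is a 454×424×25 mm slab with its top at z = 488 mm, on four 30×30 mm corner legs (flush with the seat edges, standing on z = 0). A flat backrest 27 mm thick, 490 mm tall, spans the full seat width and rises from the seat top along its +y edge, rear face flush with the rear of the seat. Two armrests of 27×27 mm section run along each side from the seat's front edge to the front of the backrest, top faces 212 mm above the seat top and outer faces flush with the seat's x-edges; a 27×27 mm post under the front of each armrest stands on the seat at the front corner.


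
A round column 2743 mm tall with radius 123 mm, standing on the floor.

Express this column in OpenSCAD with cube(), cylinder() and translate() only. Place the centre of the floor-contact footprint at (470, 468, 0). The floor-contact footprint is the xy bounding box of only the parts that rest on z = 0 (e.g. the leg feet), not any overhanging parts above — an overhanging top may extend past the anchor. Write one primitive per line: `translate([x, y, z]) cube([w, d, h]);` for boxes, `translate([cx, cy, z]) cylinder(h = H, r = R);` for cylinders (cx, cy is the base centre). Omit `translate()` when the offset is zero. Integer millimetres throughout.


translate([470, 468, 0]) cylinder(h = 2743, r = 123);


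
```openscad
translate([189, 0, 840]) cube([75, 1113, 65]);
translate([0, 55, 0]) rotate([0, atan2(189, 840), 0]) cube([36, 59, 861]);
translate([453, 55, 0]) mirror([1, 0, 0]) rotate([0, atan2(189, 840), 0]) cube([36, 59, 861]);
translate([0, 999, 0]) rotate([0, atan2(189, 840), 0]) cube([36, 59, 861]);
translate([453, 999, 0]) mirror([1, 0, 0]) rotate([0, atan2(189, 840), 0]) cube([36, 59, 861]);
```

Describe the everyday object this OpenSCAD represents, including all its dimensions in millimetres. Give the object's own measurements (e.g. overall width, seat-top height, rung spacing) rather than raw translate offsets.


A sawhorse. A 75×1113×65 mm beam (x, y, z) sits on two A-frame leg pairs. Each pair is two raked legs of 36×59 mm section (59 mm along y) splaying symmetrically in x. Each leg rises 840 mm vertically over 189 mm of horizontal reach and is 861 mm long along its own axis. Every leg's outer bottom edge rests on the floor and its outer top edge meets a bottom edge of the beam — the left legs (tilting toward +x) meet the beam's −x bottom edge, the right legs (their mirror images, tilting toward −x) meet its +x bottom edge — so the leg tops tuck under the beam, the beam's underside is 840 mm above the floor, and the feet are 453 mm apart outside-to-outside with the beam centred between them. The two leg pairs are set in 55 mm from either end of the beam.


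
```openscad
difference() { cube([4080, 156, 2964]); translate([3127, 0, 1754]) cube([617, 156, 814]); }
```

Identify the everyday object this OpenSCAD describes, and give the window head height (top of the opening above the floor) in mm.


A wall with a window opening. The window head height is 2568 mm.

A wall with a rectangular opening subtracted — a window. Sill at z = 1754, opening 814 mm tall, so the head is at 1754 + 814 = 2568 mm.


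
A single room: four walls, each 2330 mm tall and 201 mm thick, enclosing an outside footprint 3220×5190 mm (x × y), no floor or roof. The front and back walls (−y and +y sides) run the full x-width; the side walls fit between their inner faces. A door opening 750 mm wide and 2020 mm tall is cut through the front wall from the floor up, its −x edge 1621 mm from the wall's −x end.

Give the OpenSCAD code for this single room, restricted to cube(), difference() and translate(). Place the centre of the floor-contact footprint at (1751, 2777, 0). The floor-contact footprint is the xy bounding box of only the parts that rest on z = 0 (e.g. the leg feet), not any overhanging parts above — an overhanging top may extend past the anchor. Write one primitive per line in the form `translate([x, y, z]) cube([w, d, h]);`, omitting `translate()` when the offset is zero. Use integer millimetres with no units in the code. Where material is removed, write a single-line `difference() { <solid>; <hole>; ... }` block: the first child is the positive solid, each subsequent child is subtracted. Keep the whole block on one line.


difference() { translate([141, 182, 0]) cube([3220, 201, 2330]); translate([1762, 182, 0]) cube([750, 201, 2020]); }
translate([141, 5171, 0]) cube([3220, 201, 2330]);
translate([141, 383, 0]) cube([201, 4788, 2330]);
translate([3160, 383, 0]) cube([201, 4788, 2330]);
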